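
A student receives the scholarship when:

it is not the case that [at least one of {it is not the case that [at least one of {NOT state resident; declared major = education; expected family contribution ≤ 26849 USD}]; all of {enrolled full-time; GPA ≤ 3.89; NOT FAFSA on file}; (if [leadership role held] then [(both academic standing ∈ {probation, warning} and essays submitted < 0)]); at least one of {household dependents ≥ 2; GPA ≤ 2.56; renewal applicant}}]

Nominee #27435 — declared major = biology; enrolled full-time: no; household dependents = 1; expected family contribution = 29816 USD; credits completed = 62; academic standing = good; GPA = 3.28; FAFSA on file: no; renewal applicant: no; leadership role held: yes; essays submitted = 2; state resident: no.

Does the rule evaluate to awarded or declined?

Awarded

Atomic conditions:
  NOT state resident: no → true
  declared major = education: biology == education is false
  expected family contribution ≤ 26849 USD: 29816 ≤ 26849 is false
  enrolled full-time: no → false
  GPA ≤ 3.89: 3.28 ≤ 3.89 is true
  NOT FAFSA on file: no → true
  leadership role held: yes → true
  academic standing ∈ {probation, warning}: good is not in the set → false
  essays submitted < 0: 2 < 0 is false
  household dependents ≥ 2: 1 ≥ 2 is false
  GPA ≤ 2.56: 3.28 ≤ 2.56 is false
  renewal applicant: no → false
Combine:
[1.1.1] true OR false OR false = true
[1.1] NOT true = false
[1.2] false AND true AND true = false
[1.3.2] false AND false = false
[1.3] true → false = false
[1.4] false OR false OR false = false
[1] false OR false OR false OR false = false
[root] NOT false = true
Overall: true → awarded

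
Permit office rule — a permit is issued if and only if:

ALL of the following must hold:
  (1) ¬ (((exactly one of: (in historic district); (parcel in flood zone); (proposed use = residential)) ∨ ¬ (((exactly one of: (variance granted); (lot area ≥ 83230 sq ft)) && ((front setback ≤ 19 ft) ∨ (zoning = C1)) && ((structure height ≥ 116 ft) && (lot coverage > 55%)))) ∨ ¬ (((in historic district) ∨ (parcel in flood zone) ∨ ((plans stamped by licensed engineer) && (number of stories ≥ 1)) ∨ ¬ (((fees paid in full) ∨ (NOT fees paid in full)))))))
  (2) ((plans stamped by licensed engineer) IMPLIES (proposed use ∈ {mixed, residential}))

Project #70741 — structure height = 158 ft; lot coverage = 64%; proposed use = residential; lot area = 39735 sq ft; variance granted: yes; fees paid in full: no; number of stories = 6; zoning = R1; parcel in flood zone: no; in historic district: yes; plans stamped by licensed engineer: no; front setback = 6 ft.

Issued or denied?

Atomic conditions:
  in historic district: yes → true
  parcel in flood zone: no → false
  proposed use = residential: residential == residential is true
  variance granted: yes → true
  lot area ≥ 83230 sq ft: 39735 ≥ 83230 is false
  front setback ≤ 19 ft: 6 ≤ 19 is true
  zoning = C1: R1 == C1 is false
  structure height ≥ 116 ft: 158 ≥ 116 is true
  lot coverage > 55%: 64 > 55 is true
  plans stamped by licensed engineer: no → false
  number of stories ≥ 1: 6 ≥ 1 is true
  fees paid in full: no → false
  NOT fees paid in full: no → true
  proposed use ∈ {mixed, residential}: residential is in the set → true
Combine:
[1.1.1] exactly-one(true, false, true) = false
[1.1.2.1.1] exactly-one(true, false) = true
[1.1.2.1.2] true OR false = true
[1.1.2.1.3] true AND true = true
[1.1.2.1] true AND true AND true = true
[1.1.2] NOT true = false
[1.1.3.1.3] false AND true = false
[1.1.3.1.4.1] false OR true = true
[1.1.3.1.4] NOT true = false
[1.1.3.1] true OR false OR false OR false = true
[1.1.3] NOT true = false
[1.1] false OR false OR false = false
[1] NOT false = true
[2] false → true (antecedent false ⇒ implication holds) = true
[root] true AND true = true
Overall: true → issued

Issued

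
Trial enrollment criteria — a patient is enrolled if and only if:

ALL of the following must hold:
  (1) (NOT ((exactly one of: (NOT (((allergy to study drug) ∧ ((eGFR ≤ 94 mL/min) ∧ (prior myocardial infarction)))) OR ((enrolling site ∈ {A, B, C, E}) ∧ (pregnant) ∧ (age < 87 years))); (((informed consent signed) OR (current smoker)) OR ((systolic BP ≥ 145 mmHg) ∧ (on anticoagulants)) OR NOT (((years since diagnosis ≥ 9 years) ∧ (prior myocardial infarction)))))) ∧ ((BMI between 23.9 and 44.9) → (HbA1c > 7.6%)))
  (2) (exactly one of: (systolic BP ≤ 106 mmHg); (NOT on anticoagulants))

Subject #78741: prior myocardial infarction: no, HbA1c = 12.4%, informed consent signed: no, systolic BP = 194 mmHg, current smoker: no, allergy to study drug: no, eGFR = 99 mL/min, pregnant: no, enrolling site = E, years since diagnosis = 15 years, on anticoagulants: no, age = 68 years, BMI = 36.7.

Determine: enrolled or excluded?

Atomic conditions:
  allergy to study drug: no → false
  eGFR ≤ 94 mL/min: 99 ≤ 94 is false
  prior myocardial infarction: no → false
  enrolling site ∈ {A, B, C, E}: E is in the set → true
  pregnant: no → false
  age < 87 years: 68 < 87 is true
  informed consent signed: no → false
  current smoker: no → false
  systolic BP ≥ 145 mmHg: 194 ≥ 145 is true
  on anticoagulants: no → false
  years since diagnosis ≥ 9 years: 15 ≥ 9 is true
  BMI between 23.9 and 44.9: 36.7 in [23.9, 44.9] is true
  HbA1c > 7.6%: 12.4 > 7.6 is true
  systolic BP ≤ 106 mmHg: 194 ≤ 106 is false
  NOT on anticoagulants: no → true
Combine:
[1.1.1.1.1.1.2] false AND false = false
[1.1.1.1.1.1] false AND false = false
[1.1.1.1.1] NOT false = true
[1.1.1.1.2] true AND false AND true = false
[1.1.1.1] true OR false = true
[1.1.1.2.1] false OR false = false
[1.1.1.2.2] true AND false = false
[1.1.1.2.3.1] true AND false = false
[1.1.1.2.3] NOT false = true
[1.1.1.2] false OR false OR true = true
[1.1.1] exactly-one(true, true) = false
[1.1] NOT false = true
[1.2] true → true = true
[1] true AND true = true
[2] exactly-one(false, true) = true
[root] true AND true = true
Overall: true → enrolled

Enrolled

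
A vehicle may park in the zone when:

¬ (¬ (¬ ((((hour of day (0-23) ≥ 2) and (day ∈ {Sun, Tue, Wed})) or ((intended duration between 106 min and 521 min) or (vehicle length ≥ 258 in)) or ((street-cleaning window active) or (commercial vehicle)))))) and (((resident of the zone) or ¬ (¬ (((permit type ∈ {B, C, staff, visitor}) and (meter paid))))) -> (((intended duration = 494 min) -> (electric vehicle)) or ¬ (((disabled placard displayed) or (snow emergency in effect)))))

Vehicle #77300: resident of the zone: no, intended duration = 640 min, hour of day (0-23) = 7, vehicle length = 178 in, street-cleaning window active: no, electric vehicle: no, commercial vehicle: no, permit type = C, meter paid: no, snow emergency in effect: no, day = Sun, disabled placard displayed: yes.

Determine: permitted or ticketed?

Atomic conditions:
  hour of day (0-23) ≥ 2: 7 ≥ 2 is true
  day ∈ {Sun, Tue, Wed}: Sun is in the set → true
  intended duration between 106 min and 521 min: 640 in [106, 521] is false
  vehicle length ≥ 258 in: 178 ≥ 258 is false
  street-cleaning window active: no → false
  commercial vehicle: no → false
  resident of the zone: no → false
  permit type ∈ {B, C, staff, visitor}: C is in the set → true
  meter paid: no → false
  intended duration = 494 min: 640 == 494 is false
  electric vehicle: no → false
  disabled placard displayed: yes → true
  snow emergency in effect: no → false
Combine:
[1.1.1.1.1] true AND true = true
[1.1.1.1.2] false OR false = false
[1.1.1.1.3] false OR false = false
[1.1.1.1] true OR false OR false = true
[1.1.1] NOT true = false
[1.1] NOT false = true
[1] NOT true = false
[2.1.2.1.1] true AND false = false
[2.1.2.1] NOT false = true
[2.1.2] NOT true = false
[2.1] false OR false = false
[2.2.1] false → false (antecedent false ⇒ implication holds) = true
[2.2.2.1] true OR false = true
[2.2.2] NOT true = false
[2.2] true OR false = true
[2] false → true (antecedent false ⇒ implication holds) = true
[root] false AND true = false
Overall: false → ticketed

Ticketed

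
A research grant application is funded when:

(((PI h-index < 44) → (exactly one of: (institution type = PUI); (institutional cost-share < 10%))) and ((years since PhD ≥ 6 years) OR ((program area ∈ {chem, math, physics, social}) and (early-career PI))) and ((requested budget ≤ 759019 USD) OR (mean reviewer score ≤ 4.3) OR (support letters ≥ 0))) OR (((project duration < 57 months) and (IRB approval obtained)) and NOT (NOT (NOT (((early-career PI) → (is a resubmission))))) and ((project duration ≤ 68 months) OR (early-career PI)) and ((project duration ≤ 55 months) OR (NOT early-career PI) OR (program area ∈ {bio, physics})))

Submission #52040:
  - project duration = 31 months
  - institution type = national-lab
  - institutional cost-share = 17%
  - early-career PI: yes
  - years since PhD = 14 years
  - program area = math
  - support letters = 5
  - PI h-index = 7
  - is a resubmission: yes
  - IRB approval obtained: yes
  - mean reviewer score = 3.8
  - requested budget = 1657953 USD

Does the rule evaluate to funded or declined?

Declined

Atomic conditions:
  PI h-index < 44: 7 < 44 is true
  institution type = PUI: national-lab == PUI is false
  institutional cost-share < 10%: 17 < 10 is false
  years since PhD ≥ 6 years: 14 ≥ 6 is true
  program area ∈ {chem, math, physics, social}: math is in the set → true
  early-career PI: yes → true
  requested budget ≤ 759019 USD: 1657953 ≤ 759019 is false
  mean reviewer score ≤ 4.3: 3.8 ≤ 4.3 is true
  support letters ≥ 0: 5 ≥ 0 is true
  project duration < 57 months: 31 < 57 is true
  IRB approval obtained: yes → true
  is a resubmission: yes → true
  project duration ≤ 68 months: 31 ≤ 68 is true
  project duration ≤ 55 months: 31 ≤ 55 is true
  NOT early-career PI: yes → false
  program area ∈ {bio, physics}: math is not in the set → false
Combine:
[1.1.2] exactly-one(false, false) = false
[1.1] true → false = false
[1.2.2] true AND true = true
[1.2] true OR true = true
[1.3] false OR true OR true = true
[1] false AND true AND true = false
[2.1] true AND true = true
[2.2.1.1.1] true → true = true
[2.2.1.1] NOT true = false
[2.2.1] NOT false = true
[2.2] NOT true = false
[2.3] true OR true = true
[2.4] true OR false OR false = true
[2] true AND false AND true AND true = false
[root] false OR false = false
Overall: false → declined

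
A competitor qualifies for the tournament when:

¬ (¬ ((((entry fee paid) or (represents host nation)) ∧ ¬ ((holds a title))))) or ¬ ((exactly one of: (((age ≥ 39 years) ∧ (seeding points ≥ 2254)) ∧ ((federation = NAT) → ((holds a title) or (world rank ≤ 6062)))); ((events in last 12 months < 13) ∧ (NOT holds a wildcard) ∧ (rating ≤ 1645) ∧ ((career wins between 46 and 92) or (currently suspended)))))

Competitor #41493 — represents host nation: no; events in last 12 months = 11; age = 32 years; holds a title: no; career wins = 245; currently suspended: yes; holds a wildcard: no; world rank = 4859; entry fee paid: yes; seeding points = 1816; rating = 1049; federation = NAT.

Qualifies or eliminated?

Atomic conditions:
  entry fee paid: yes → true
  represents host nation: no → false
  holds a title: no → false
  age ≥ 39 years: 32 ≥ 39 is false
  seeding points ≥ 2254: 1816 ≥ 2254 is false
  federation = NAT: NAT == NAT is true
  world rank ≤ 6062: 4859 ≤ 6062 is true
  events in last 12 months < 13: 11 < 13 is true
  NOT holds a wildcard: no → true
  rating ≤ 1645: 1049 ≤ 1645 is true
  career wins between 46 and 92: 245 in [46, 92] is false
  currently suspended: yes → true
Combine:
[1.1.1.1] true OR false = true
[1.1.1.2] NOT false = true
[1.1.1] true AND true = true
[1.1] NOT true = false
[1] NOT false = true
[2.1.1.1] false AND false = false
[2.1.1.2.2] false OR true = true
[2.1.1.2] true → true = true
[2.1.1] false AND true = false
[2.1.2.4] false OR true = true
[2.1.2] true AND true AND true AND true = true
[2.1] exactly-one(false, true) = true
[2] NOT true = false
[root] true OR false = true
Overall: true → qualifies

Qualifies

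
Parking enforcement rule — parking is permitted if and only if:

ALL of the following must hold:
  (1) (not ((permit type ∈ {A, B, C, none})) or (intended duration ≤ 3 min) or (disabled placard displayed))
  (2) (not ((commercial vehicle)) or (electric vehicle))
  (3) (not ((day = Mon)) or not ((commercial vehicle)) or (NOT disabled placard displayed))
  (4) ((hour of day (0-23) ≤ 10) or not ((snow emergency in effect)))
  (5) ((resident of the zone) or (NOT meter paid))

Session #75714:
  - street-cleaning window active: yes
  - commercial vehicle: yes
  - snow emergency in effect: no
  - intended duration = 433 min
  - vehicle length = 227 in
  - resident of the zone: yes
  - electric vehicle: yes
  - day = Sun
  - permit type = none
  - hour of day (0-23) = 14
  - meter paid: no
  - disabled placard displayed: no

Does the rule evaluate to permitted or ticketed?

Ticketed

Atomic conditions:
  permit type ∈ {A, B, C, none}: none is in the set → true
  intended duration ≤ 3 min: 433 ≤ 3 is false
  disabled placard displayed: no → false
  commercial vehicle: yes → true
  electric vehicle: yes → true
  day = Mon: Sun == Mon is false
  NOT disabled placard displayed: no → true
  hour of day (0-23) ≤ 10: 14 ≤ 10 is false
  snow emergency in effect: no → false
  resident of the zone: yes → true
  NOT meter paid: no → true
Combine:
[1.1] NOT true = false
[1] false OR false OR false = false
[2.1] NOT true = false
[2] false OR true = true
[3.1] NOT false = true
[3.2] NOT true = false
[3] true OR false OR true = true
[4.2] NOT false = true
[4] false OR true = true
[5] true OR true = true
[root] false AND true AND true AND true AND true = false
Overall: false → ticketed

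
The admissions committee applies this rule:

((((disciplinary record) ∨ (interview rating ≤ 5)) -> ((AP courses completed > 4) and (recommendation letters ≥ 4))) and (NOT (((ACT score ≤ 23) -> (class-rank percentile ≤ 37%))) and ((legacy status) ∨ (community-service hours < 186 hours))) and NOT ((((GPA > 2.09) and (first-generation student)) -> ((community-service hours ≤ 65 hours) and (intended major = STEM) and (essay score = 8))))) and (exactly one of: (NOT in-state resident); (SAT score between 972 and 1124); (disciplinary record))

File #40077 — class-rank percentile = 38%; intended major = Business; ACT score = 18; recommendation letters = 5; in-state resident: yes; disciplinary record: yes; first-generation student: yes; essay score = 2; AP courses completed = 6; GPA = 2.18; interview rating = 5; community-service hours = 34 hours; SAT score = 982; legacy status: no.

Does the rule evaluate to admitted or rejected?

Rejected

Atomic conditions:
  disciplinary record: yes → true
  interview rating ≤ 5: 5 ≤ 5 is true
  AP courses completed > 4: 6 > 4 is true
  recommendation letters ≥ 4: 5 ≥ 4 is true
  ACT score ≤ 23: 18 ≤ 23 is true
  class-rank percentile ≤ 37%: 38 ≤ 37 is false
  legacy status: no → false
  community-service hours < 186 hours: 34 < 186 is true
  GPA > 2.09: 2.18 > 2.09 is true
  first-generation student: yes → true
  community-service hours ≤ 65 hours: 34 ≤ 65 is true
  intended major = STEM: Business == STEM is false
  essay score = 8: 2 == 8 is false
  NOT in-state resident: yes → false
  SAT score between 972 and 1124: 982 in [972, 1124] is true
Combine:
[1.1.1] true OR true = true
[1.1.2] true AND true = true
[1.1] true → true = true
[1.2.1.1] true → false = false
[1.2.1] NOT false = true
[1.2.2] false OR true = true
[1.2] true AND true = true
[1.3.1.1] true AND true = true
[1.3.1.2] true AND false AND false = false
[1.3.1] true → false = false
[1.3] NOT false = true
[1] true AND true AND true = true
[2] exactly-one(false, true, true) = false
[root] true AND false = false
Overall: false → rejected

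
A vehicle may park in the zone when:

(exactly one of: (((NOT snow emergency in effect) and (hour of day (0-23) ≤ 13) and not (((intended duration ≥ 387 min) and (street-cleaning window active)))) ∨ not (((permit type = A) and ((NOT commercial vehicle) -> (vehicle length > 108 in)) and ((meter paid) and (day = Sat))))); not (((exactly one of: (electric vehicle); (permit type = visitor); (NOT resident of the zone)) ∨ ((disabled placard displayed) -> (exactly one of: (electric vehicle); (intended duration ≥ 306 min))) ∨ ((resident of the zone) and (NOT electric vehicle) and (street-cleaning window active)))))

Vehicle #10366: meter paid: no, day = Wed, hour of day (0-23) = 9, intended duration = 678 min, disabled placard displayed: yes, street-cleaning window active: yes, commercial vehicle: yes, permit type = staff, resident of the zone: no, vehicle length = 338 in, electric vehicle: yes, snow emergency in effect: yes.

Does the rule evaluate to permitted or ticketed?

Ticketed

Atomic conditions:
  NOT snow emergency in effect: yes → false
  hour of day (0-23) ≤ 13: 9 ≤ 13 is true
  intended duration ≥ 387 min: 678 ≥ 387 is true
  street-cleaning window active: yes → true
  permit type = A: staff == A is false
  NOT commercial vehicle: yes → false
  vehicle length > 108 in: 338 > 108 is true
  meter paid: no → false
  day = Sat: Wed == Sat is false
  electric vehicle: yes → true
  permit type = visitor: staff == visitor is false
  NOT resident of the zone: no → true
  disabled placard displayed: yes → true
  intended duration ≥ 306 min: 678 ≥ 306 is true
  resident of the zone: no → false
  NOT electric vehicle: yes → false
Combine:
[1.1.3.1] true AND true = true
[1.1.3] NOT true = false
[1.1] false AND true AND false = false
[1.2.1.2] false → true (antecedent false ⇒ implication holds) = true
[1.2.1.3] false AND false = false
[1.2.1] false AND true AND false = false
[1.2] NOT false = true
[1] false OR true = true
[2.1.1] exactly-one(true, false, true) = false
[2.1.2.2] exactly-one(true, true) = false
[2.1.2] true → false = false
[2.1.3] false AND false AND true = false
[2.1] false OR false OR false = false
[2] NOT false = true
[root] exactly-one(true, true) = false
Overall: false → ticketed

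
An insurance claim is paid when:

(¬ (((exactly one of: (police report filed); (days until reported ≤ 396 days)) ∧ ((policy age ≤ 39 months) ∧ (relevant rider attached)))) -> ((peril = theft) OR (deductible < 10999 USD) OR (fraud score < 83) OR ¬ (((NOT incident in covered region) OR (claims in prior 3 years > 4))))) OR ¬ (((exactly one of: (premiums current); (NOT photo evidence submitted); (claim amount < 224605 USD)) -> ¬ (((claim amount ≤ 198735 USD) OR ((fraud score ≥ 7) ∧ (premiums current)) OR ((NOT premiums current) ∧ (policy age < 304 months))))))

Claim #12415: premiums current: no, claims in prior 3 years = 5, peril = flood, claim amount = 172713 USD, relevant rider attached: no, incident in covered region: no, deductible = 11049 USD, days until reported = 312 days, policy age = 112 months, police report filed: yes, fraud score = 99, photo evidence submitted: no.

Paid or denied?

Denied

Atomic conditions:
  police report filed: yes → true
  days until reported ≤ 396 days: 312 ≤ 396 is true
  policy age ≤ 39 months: 112 ≤ 39 is false
  relevant rider attached: no → false
  peril = theft: flood == theft is false
  deductible < 10999 USD: 11049 < 10999 is false
  fraud score < 83: 99 < 83 is false
  NOT incident in covered region: no → true
  claims in prior 3 years > 4: 5 > 4 is true
  premiums current: no → false
  NOT photo evidence submitted: no → true
  claim amount < 224605 USD: 172713 < 224605 is true
  claim amount ≤ 198735 USD: 172713 ≤ 198735 is true
  fraud score ≥ 7: 99 ≥ 7 is true
  NOT premiums current: no → true
  policy age < 304 months: 112 < 304 is true
Combine:
[1.1.1.1] exactly-one(true, true) = false
[1.1.1.2] false AND false = false
[1.1.1] false AND false = false
[1.1] NOT false = true
[1.2.4.1] true OR true = true
[1.2.4] NOT true = false
[1.2] false OR false OR false OR false = false
[1] true → false = false
[2.1.1] exactly-one(false, true, true) = false
[2.1.2.1.2] true AND false = false
[2.1.2.1.3] true AND true = true
[2.1.2.1] true OR false OR true = true
[2.1.2] NOT true = false
[2.1] false → false (antecedent false ⇒ implication holds) = true
[2] NOT true = false
[root] false OR false = false
Overall: false → denied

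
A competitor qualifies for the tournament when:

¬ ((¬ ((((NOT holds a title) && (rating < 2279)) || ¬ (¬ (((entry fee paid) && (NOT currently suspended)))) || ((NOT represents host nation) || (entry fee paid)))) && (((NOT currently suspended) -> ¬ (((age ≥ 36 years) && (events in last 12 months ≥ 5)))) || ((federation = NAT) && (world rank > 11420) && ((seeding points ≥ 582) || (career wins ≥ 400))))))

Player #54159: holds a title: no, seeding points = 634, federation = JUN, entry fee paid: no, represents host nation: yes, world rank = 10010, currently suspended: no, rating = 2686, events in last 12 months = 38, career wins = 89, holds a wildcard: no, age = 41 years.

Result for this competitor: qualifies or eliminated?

Qualifies

Atomic conditions:
  NOT holds a title: no → true
  rating < 2279: 2686 < 2279 is false
  entry fee paid: no → false
  NOT currently suspended: no → true
  NOT represents host nation: yes → false
  age ≥ 36 years: 41 ≥ 36 is true
  events in last 12 months ≥ 5: 38 ≥ 5 is true
  federation = NAT: JUN == NAT is false
  world rank > 11420: 10010 > 11420 is false
  seeding points ≥ 582: 634 ≥ 582 is true
  career wins ≥ 400: 89 ≥ 400 is false
Combine:
[1.1.1.1] true AND false = false
[1.1.1.2.1.1] false AND true = false
[1.1.1.2.1] NOT false = true
[1.1.1.2] NOT true = false
[1.1.1.3] false OR false = false
[1.1.1] false OR false OR false = false
[1.1] NOT false = true
[1.2.1.2.1] true AND true = true
[1.2.1.2] NOT true = false
[1.2.1] true → false = false
[1.2.2.3] true OR false = true
[1.2.2] false AND false AND true = false
[1.2] false OR false = false
[1] true AND false = false
[root] NOT false = true
Overall: true → qualifies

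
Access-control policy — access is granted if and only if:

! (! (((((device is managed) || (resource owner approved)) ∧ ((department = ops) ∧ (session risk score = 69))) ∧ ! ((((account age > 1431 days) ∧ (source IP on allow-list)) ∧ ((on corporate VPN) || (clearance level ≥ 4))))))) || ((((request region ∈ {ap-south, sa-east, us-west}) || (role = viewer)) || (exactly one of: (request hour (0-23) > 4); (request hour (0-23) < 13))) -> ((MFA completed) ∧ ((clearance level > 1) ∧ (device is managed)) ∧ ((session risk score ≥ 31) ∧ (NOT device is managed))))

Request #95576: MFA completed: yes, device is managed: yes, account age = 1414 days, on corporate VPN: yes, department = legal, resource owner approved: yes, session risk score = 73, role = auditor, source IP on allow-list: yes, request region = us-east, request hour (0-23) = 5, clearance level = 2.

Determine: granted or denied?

Atomic conditions:
  device is managed: yes → true
  resource owner approved: yes → true
  department = ops: legal == ops is false
  session risk score = 69: 73 == 69 is false
  account age > 1431 days: 1414 > 1431 is false
  source IP on allow-list: yes → true
  on corporate VPN: yes → true
  clearance level ≥ 4: 2 ≥ 4 is false
  request region ∈ {ap-south, sa-east, us-west}: us-east is not in the set → false
  role = viewer: auditor == viewer is false
  request hour (0-23) > 4: 5 > 4 is true
  request hour (0-23) < 13: 5 < 13 is true
  MFA completed: yes → true
  clearance level > 1: 2 > 1 is true
  session risk score ≥ 31: 73 ≥ 31 is true
  NOT device is managed: yes → false
Combine:
[1.1.1.1.1] true OR true = true
[1.1.1.1.2] false AND false = false
[1.1.1.1] true AND false = false
[1.1.1.2.1.1] false AND true = false
[1.1.1.2.1.2] true OR false = true
[1.1.1.2.1] false AND true = false
[1.1.1.2] NOT false = true
[1.1.1] false AND true = false
[1.1] NOT false = true
[1] NOT true = false
[2.1.1] false OR false = false
[2.1.2] exactly-one(true, true) = false
[2.1] false OR false = false
[2.2.2] true AND true = true
[2.2.3] true AND false = false
[2.2] true AND true AND false = false
[2] false → false (antecedent false ⇒ implication holds) = true
[root] false OR true = true
Overall: true → granted

Granted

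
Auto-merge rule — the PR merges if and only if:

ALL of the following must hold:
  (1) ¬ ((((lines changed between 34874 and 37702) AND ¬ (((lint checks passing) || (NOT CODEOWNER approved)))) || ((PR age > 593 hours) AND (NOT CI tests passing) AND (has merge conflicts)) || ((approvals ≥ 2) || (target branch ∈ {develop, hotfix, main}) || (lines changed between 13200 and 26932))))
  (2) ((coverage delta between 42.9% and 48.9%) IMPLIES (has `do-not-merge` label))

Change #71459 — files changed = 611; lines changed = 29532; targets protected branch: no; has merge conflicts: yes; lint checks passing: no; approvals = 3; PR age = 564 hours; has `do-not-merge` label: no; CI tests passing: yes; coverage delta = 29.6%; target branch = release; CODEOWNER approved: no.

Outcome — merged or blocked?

Blocked

Atomic conditions:
  lines changed between 34874 and 37702: 29532 in [34874, 37702] is false
  lint checks passing: no → false
  NOT CODEOWNER approved: no → true
  PR age > 593 hours: 564 > 593 is false
  NOT CI tests passing: yes → false
  has merge conflicts: yes → true
  approvals ≥ 2: 3 ≥ 2 is true
  target branch ∈ {develop, hotfix, main}: release is not in the set → false
  lines changed between 13200 and 26932: 29532 in [13200, 26932] is false
  coverage delta between 42.9% and 48.9%: 29.6 in [42.9, 48.9] is false
  has `do-not-merge` label: no → false
Combine:
[1.1.1.2.1] false OR true = true
[1.1.1.2] NOT true = false
[1.1.1] false AND false = false
[1.1.2] false AND false AND true = false
[1.1.3] true OR false OR false = true
[1.1] false OR false OR true = true
[1] NOT true = false
[2] false → false (antecedent false ⇒ implication holds) = true
[root] false AND true = false
Overall: false → blocked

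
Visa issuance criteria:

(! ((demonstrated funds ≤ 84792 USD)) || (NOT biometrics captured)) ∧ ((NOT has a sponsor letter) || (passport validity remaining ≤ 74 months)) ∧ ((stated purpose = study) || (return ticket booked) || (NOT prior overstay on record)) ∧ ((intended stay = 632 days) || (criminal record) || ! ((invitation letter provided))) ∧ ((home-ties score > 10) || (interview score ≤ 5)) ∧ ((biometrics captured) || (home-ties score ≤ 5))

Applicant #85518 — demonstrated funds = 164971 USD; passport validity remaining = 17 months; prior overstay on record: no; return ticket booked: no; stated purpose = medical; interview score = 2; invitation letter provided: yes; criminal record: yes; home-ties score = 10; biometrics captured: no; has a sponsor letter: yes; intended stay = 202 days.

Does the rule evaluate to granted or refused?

Atomic conditions:
  demonstrated funds ≤ 84792 USD: 164971 ≤ 84792 is false
  NOT biometrics captured: no → true
  NOT has a sponsor letter: yes → false
  passport validity remaining ≤ 74 months: 17 ≤ 74 is true
  stated purpose = study: medical == study is false
  return ticket booked: no → false
  NOT prior overstay on record: no → true
  intended stay = 632 days: 202 == 632 is false
  criminal record: yes → true
  invitation letter provided: yes → true
  home-ties score > 10: 10 > 10 is false
  interview score ≤ 5: 2 ≤ 5 is true
  biometrics captured: no → false
  home-ties score ≤ 5: 10 ≤ 5 is false
Combine:
[1.1] NOT false = true
[1] true OR true = true
[2] false OR true = true
[3] false OR false OR true = true
[4.3] NOT true = false
[4] false OR true OR false = true
[5] false OR true = true
[6] false OR false = false
[root] true AND true AND true AND true AND true AND false = false
Overall: false → refused

Refused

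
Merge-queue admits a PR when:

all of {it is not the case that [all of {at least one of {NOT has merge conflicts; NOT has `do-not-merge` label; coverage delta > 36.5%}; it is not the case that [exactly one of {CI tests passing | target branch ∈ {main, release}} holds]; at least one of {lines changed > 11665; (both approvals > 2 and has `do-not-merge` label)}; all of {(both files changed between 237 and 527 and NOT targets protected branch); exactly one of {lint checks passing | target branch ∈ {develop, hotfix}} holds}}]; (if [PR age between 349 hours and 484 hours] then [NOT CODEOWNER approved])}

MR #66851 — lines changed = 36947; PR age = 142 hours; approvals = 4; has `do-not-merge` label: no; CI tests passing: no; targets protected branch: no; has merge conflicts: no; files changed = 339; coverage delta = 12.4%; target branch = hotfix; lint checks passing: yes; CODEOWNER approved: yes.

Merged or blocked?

Merged

Atomic conditions:
  NOT has merge conflicts: no → true
  NOT has `do-not-merge` label: no → true
  coverage delta > 36.5%: 12.4 > 36.5 is false
  CI tests passing: no → false
  target branch ∈ {main, release}: hotfix is not in the set → false
  lines changed > 11665: 36947 > 11665 is true
  approvals > 2: 4 > 2 is true
  has `do-not-merge` label: no → false
  files changed between 237 and 527: 339 in [237, 527] is true
  NOT targets protected branch: no → true
  lint checks passing: yes → true
  target branch ∈ {develop, hotfix}: hotfix is in the set → true
  PR age between 349 hours and 484 hours: 142 in [349, 484] is false
  NOT CODEOWNER approved: yes → false
Combine:
[1.1.1] true OR true OR false = true
[1.1.2.1] exactly-one(false, false) = false
[1.1.2] NOT false = true
[1.1.3.2] true AND false = false
[1.1.3] true OR false = true
[1.1.4.1] true AND true = true
[1.1.4.2] exactly-one(true, true) = false
[1.1.4] true AND false = false
[1.1] true AND true AND true AND false = false
[1] NOT false = true
[2] false → false (antecedent false ⇒ implication holds) = true
[root] true AND true = true
Overall: true → merged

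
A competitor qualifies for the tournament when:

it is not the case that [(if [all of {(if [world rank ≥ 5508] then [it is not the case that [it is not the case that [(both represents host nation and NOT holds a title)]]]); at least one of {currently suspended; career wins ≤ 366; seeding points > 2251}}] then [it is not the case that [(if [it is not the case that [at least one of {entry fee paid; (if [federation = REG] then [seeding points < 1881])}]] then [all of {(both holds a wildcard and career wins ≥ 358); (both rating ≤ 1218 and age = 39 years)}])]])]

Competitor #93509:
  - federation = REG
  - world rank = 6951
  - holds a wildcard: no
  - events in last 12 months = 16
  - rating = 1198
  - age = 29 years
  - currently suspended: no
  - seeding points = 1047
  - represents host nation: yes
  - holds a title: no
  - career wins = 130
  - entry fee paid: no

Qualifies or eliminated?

Qualifies

Atomic conditions:
  world rank ≥ 5508: 6951 ≥ 5508 is true
  represents host nation: yes → true
  NOT holds a title: no → true
  currently suspended: no → false
  career wins ≤ 366: 130 ≤ 366 is true
  seeding points > 2251: 1047 > 2251 is false
  entry fee paid: no → false
  federation = REG: REG == REG is true
  seeding points < 1881: 1047 < 1881 is true
  holds a wildcard: no → false
  career wins ≥ 358: 130 ≥ 358 is false
  rating ≤ 1218: 1198 ≤ 1218 is true
  age = 39 years: 29 == 39 is false
Combine:
[1.1.1.2.1.1] true AND true = true
[1.1.1.2.1] NOT true = false
[1.1.1.2] NOT false = true
[1.1.1] true → true = true
[1.1.2] false OR true OR false = true
[1.1] true AND true = true
[1.2.1.1.1.2] true → true = true
[1.2.1.1.1] false OR true = true
[1.2.1.1] NOT true = false
[1.2.1.2.1] false AND false = false
[1.2.1.2.2] true AND false = false
[1.2.1.2] false AND false = false
[1.2.1] false → false (antecedent false ⇒ implication holds) = true
[1.2] NOT true = false
[1] true → false = false
[root] NOT false = true
Overall: true → qualifies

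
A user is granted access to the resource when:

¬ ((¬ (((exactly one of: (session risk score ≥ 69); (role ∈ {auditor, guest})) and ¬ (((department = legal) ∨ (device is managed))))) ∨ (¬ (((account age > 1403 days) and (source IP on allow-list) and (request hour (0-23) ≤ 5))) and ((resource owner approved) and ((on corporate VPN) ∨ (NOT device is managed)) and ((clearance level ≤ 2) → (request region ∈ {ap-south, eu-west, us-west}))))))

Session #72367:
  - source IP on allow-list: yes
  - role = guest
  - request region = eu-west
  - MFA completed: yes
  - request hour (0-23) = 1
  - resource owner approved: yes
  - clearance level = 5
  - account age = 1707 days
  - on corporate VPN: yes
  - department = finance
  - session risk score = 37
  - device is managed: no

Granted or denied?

Atomic conditions:
  session risk score ≥ 69: 37 ≥ 69 is false
  role ∈ {auditor, guest}: guest is in the set → true
  department = legal: finance == legal is false
  device is managed: no → false
  account age > 1403 days: 1707 > 1403 is true
  source IP on allow-list: yes → true
  request hour (0-23) ≤ 5: 1 ≤ 5 is true
  resource owner approved: yes → true
  on corporate VPN: yes → true
  NOT device is managed: no → true
  clearance level ≤ 2: 5 ≤ 2 is false
  request region ∈ {ap-south, eu-west, us-west}: eu-west is in the set → true
Combine:
[1.1.1.1] exactly-one(false, true) = true
[1.1.1.2.1] false OR false = false
[1.1.1.2] NOT false = true
[1.1.1] true AND true = true
[1.1] NOT true = false
[1.2.1.1] true AND true AND true = true
[1.2.1] NOT true = false
[1.2.2.2] true OR true = true
[1.2.2.3] false → true (antecedent false ⇒ implication holds) = true
[1.2.2] true AND true AND true = true
[1.2] false AND true = false
[1] false OR false = false
[root] NOT false = true
Overall: true → granted

Granted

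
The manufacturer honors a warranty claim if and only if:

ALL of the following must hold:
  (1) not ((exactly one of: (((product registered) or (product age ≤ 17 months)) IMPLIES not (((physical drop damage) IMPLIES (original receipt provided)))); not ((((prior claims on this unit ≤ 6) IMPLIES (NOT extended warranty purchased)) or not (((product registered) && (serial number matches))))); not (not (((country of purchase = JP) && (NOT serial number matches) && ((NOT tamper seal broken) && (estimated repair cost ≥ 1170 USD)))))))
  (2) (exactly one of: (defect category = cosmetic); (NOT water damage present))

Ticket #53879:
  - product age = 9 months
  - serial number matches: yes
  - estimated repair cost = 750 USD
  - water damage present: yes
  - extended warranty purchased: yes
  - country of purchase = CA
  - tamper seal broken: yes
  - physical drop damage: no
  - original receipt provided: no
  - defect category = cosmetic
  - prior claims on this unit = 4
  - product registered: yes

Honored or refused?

Refused

Atomic conditions:
  product registered: yes → true
  product age ≤ 17 months: 9 ≤ 17 is true
  physical drop damage: no → false
  original receipt provided: no → false
  prior claims on this unit ≤ 6: 4 ≤ 6 is true
  NOT extended warranty purchased: yes → false
  serial number matches: yes → true
  country of purchase = JP: CA == JP is false
  NOT serial number matches: yes → false
  NOT tamper seal broken: yes → false
  estimated repair cost ≥ 1170 USD: 750 ≥ 1170 is false
  defect category = cosmetic: cosmetic == cosmetic is true
  NOT water damage present: yes → false
Combine:
[1.1.1.1] true OR true = true
[1.1.1.2.1] false → false (antecedent false ⇒ implication holds) = true
[1.1.1.2] NOT true = false
[1.1.1] true → false = false
[1.1.2.1.1] true → false = false
[1.1.2.1.2.1] true AND true = true
[1.1.2.1.2] NOT true = false
[1.1.2.1] false OR false = false
[1.1.2] NOT false = true
[1.1.3.1.1.3] false AND false = false
[1.1.3.1.1] false AND false AND false = false
[1.1.3.1] NOT false = true
[1.1.3] NOT true = false
[1.1] exactly-one(false, true, false) = true
[1] NOT true = false
[2] exactly-one(true, false) = true
[root] false AND true = false
Overall: false → refused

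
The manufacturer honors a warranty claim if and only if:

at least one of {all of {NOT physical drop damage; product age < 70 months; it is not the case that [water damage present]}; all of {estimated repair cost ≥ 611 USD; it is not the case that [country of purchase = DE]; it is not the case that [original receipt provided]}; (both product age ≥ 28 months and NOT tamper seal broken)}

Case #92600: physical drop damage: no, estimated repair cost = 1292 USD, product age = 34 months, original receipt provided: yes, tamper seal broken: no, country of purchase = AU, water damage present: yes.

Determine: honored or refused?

Honored

Atomic conditions:
  NOT physical drop damage: no → true
  product age < 70 months: 34 < 70 is true
  water damage present: yes → true
  estimated repair cost ≥ 611 USD: 1292 ≥ 611 is true
  country of purchase = DE: AU == DE is false
  original receipt provided: yes → true
  product age ≥ 28 months: 34 ≥ 28 is true
  NOT tamper seal broken: no → true
Combine:
[1.3] NOT true = false
[1] true AND true AND false = false
[2.2] NOT false = true
[2.3] NOT true = false
[2] true AND true AND false = false
[3] true AND true = true
[root] false OR false OR true = true
Overall: true → honored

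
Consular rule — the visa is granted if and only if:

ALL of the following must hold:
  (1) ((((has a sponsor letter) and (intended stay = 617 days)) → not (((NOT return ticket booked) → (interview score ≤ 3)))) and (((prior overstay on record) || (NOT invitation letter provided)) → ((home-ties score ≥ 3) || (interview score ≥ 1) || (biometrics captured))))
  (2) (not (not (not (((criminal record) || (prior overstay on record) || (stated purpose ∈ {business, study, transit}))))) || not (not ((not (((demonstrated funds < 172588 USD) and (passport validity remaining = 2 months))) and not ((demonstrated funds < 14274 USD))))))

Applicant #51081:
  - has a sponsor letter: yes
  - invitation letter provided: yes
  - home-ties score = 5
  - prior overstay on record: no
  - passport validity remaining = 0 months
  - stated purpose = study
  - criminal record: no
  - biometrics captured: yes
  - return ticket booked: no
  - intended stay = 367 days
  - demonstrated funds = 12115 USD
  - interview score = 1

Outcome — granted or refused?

Atomic conditions:
  has a sponsor letter: yes → true
  intended stay = 617 days: 367 == 617 is false
  NOT return ticket booked: no → true
  interview score ≤ 3: 1 ≤ 3 is true
  prior overstay on record: no → false
  NOT invitation letter provided: yes → false
  home-ties score ≥ 3: 5 ≥ 3 is true
  interview score ≥ 1: 1 ≥ 1 is true
  biometrics captured: yes → true
  criminal record: no → false
  stated purpose ∈ {business, study, transit}: study is in the set → true
  demonstrated funds < 172588 USD: 12115 < 172588 is true
  passport validity remaining = 2 months: 0 == 2 is false
  demonstrated funds < 14274 USD: 12115 < 14274 is true
Combine:
[1.1.1] true AND false = false
[1.1.2.1] true → true = true
[1.1.2] NOT true = false
[1.1] false → false (antecedent false ⇒ implication holds) = true
[1.2.1] false OR false = false
[1.2.2] true OR true OR true = true
[1.2] false → true (antecedent false ⇒ implication holds) = true
[1] true AND true = true
[2.1.1.1.1] false OR false OR true = true
[2.1.1.1] NOT true = false
[2.1.1] NOT false = true
[2.1] NOT true = false
[2.2.1.1.1.1] true AND false = false
[2.2.1.1.1] NOT false = true
[2.2.1.1.2] NOT true = false
[2.2.1.1] true AND false = false
[2.2.1] NOT false = true
[2.2] NOT true = false
[2] false OR false = false
[root] true AND false = false
Overall: false → refused

Refused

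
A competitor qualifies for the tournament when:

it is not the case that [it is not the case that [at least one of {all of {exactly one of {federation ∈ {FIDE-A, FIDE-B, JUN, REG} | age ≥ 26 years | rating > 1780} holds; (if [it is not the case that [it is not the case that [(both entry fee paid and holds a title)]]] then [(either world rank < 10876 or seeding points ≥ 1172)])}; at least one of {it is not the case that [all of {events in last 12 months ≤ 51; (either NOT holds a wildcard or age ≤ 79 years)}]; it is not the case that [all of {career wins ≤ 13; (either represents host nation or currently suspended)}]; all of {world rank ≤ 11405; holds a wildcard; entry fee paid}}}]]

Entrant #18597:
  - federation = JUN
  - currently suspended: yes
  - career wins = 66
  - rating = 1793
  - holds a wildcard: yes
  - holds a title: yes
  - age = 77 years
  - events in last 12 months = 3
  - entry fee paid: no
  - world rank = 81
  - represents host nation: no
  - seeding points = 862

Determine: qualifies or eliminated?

Atomic conditions:
  federation ∈ {FIDE-A, FIDE-B, JUN, REG}: JUN is in the set → true
  age ≥ 26 years: 77 ≥ 26 is true
  rating > 1780: 1793 > 1780 is true
  entry fee paid: no → false
  holds a title: yes → true
  world rank < 10876: 81 < 10876 is true
  seeding points ≥ 1172: 862 ≥ 1172 is false
  events in last 12 months ≤ 51: 3 ≤ 51 is true
  NOT holds a wildcard: yes → false
  age ≤ 79 years: 77 ≤ 79 is true
  career wins ≤ 13: 66 ≤ 13 is false
  represents host nation: no → false
  currently suspended: yes → true
  world rank ≤ 11405: 81 ≤ 11405 is true
  holds a wildcard: yes → true
Combine:
[1.1.1.1] exactly-one(true, true, true) = false
[1.1.1.2.1.1.1] false AND true = false
[1.1.1.2.1.1] NOT false = true
[1.1.1.2.1] NOT true = false
[1.1.1.2.2] true OR false = true
[1.1.1.2] false → true (antecedent false ⇒ implication holds) = true
[1.1.1] false AND true = false
[1.1.2.1.1.2] false OR true = true
[1.1.2.1.1] true AND true = true
[1.1.2.1] NOT true = false
[1.1.2.2.1.2] false OR true = true
[1.1.2.2.1] false AND true = false
[1.1.2.2] NOT false = true
[1.1.2.3] true AND true AND false = false
[1.1.2] false OR true OR false = true
[1.1] false OR true = true
[1] NOT true = false
[root] NOT false = true
Overall: true → qualifies

Qualifies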